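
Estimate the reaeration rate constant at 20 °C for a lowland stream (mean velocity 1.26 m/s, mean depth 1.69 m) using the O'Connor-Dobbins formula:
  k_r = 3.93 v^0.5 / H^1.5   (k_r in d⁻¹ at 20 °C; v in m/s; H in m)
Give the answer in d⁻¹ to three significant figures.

k_r = 3.93 × 1.26^0.5 / 1.69^1.5 = 3.93 × 1.122 / 2.197 = 2.008 d⁻¹.

k_r ≈ 2.01 d⁻¹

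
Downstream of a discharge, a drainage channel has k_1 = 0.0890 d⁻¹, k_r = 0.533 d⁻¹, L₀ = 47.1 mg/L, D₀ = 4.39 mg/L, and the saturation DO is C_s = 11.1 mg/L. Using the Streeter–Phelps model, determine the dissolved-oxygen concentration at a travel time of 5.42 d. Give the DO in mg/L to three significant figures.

DO ≈ 5.55 mg/L

k_1 L₀/(k_r−k_1) = 0.0890×47.1/(0.533−0.0890) = 4.192/0.4440 = 9.441 mg/L.
e^(−k_1 t) = e^(−0.0890×5.420) = 0.6173; e^(−k_r t) = e^(−0.533×5.420) = 0.05564.
D = 9.441 × (0.6173 − 0.05564) + 4.39 × 0.05564 = 5.303 + 0.2443 = 5.547 mg/L.
DO = C_s − D = 11.1 − 5.547 = 5.553 mg/L.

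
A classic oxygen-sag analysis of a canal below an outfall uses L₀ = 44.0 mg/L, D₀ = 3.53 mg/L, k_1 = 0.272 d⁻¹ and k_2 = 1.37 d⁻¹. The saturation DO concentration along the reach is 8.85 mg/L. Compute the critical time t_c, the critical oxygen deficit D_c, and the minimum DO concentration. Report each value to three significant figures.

With k_2/k_1 = 5.037 and 1 − D₀(k_2−k_1)/(k_1 L₀) = 0.6761,
t_c = ln(5.037 × 0.6761) / (1.37 − 0.272) = ln(3.406) / 1.098 = 1.225/1.098 = 1.116 d.
D_c = (k_1/k_2) L₀ e^(−k_1 t_c) = (0.272/1.37) × 44.0 × e^(−0.272×1.116) = 0.1985 × 44.0 × 0.7382 = 6.449 mg/L.
Minimum DO = C_s − D_c = 8.85 − 6.449 = 2.401 mg/L.

t_c ≈ 1.12 d; D_c ≈ 6.45 mg/L; min DO ≈ 2.40 mg/L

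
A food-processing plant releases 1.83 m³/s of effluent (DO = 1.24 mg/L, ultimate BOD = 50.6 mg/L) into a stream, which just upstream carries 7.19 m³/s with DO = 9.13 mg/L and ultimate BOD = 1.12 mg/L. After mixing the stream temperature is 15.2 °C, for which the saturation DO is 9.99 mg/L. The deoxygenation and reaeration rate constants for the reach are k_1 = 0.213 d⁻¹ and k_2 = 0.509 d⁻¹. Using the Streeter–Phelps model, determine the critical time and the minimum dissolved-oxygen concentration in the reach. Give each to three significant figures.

Mixed DO = (7.19×9.13 + 1.83×1.24)/(7.19+1.83) = 67.91/9.020 = 7.529 mg/L.
Mixed L₀ = (7.19×1.12 + 1.83×50.6)/(9.020) = 100.7/9.020 = 11.16 mg/L.
Initial deficit D₀ = C_s − DO₀ = 9.99 − 7.529 = 2.461 mg/L.
t_c = (1/0.2960) ln[(0.509/0.213)(1 − 2.461×0.2960/(0.213×11.16))] = 3.378 × ln(1.657) = 1.707 d.
D_c = (0.213/0.509) × 11.16 × e^(−0.213×1.707) = 0.4185 × 11.16 × 0.6952 = 3.246 mg/L.
Minimum DO = 9.99 − 3.246 = 6.744 mg/L.

t_c ≈ 1.71 d; minimum DO ≈ 6.74 mg/L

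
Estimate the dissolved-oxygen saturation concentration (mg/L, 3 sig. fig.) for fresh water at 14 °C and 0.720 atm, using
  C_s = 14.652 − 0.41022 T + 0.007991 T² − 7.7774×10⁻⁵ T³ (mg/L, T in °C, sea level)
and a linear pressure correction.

C_s ≈ 7.39 mg/L

At sea level: C_s = 14.652 − 0.41022×14 + 0.007991×14² − 7.7774×10⁻⁵×14³ = 10.26 mg/L.
Pressure correction: C_s' = 10.26 × 0.720 = 7.388 mg/L.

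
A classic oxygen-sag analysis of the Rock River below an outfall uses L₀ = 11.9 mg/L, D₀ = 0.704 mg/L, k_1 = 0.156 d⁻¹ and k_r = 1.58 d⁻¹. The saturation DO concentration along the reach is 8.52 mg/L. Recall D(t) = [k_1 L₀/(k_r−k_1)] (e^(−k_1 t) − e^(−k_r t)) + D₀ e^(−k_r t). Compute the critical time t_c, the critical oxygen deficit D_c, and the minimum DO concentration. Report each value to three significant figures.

At the critical point dD/dt = 0, so k_1 L₀ e^(−k_1 t) = k_r D. Substituting D(t) from the Streeter–Phelps equation and solving for t gives
t_c = ln[(k_r/k_1)(1 − D₀(k_r−k_1)/(k_1 L₀))] / (k_r−k_1).
Here k_r−k_1 = 1.424 d⁻¹ and 1 − D₀(k_r−k_1)/(k_1 L₀) = 1 − 0.704×1.424/(0.156×11.9) = 0.4600, so
t_c = ln(10.13 × 0.4600) / 1.424 = 1.539 / 1.424 = 1.081 d.
L(t_c) = L₀ e^(−k_1 t_c) = 11.9 × 0.8449 = 10.05 mg/L, and at the critical point k_r D_c = k_1 L, so D_c = (0.156/1.58) × 10.05 = 0.9927 mg/L.
Minimum DO = C_s − D_c = 8.52 − 0.9927 = 7.527 mg/L.

t_c ≈ 1.08 d; D_c ≈ 0.993 mg/L; min DO ≈ 7.53 mg/L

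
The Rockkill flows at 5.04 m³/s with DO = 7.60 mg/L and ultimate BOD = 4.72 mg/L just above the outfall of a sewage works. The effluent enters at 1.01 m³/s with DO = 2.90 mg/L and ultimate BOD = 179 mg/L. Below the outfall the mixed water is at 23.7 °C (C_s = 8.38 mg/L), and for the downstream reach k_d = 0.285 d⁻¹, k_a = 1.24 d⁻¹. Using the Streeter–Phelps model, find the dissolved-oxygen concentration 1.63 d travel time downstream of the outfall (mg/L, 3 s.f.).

Mixed DO = (5.04×7.60 + 1.01×2.90)/(5.04+1.01) = 41.23/6.050 = 6.815 mg/L.
Mixed L₀ = (5.04×4.72 + 1.01×179)/(6.050) = 204.6/6.050 = 33.81 mg/L.
Initial deficit D₀ = C_s − DO₀ = 8.38 − 6.815 = 1.565 mg/L.
D(1.63) = [0.285×33.81/(1.24−0.285)](e^(−0.285×1.63) − e^(−1.24×1.63)) + 1.565 e^(−1.24×1.63)
= 10.09 × (0.6284 − 0.1325) + 1.565 × 0.1325 = 5.212 mg/L.
DO = 8.38 − 5.212 = 3.168 mg/L.

DO ≈ 3.17 mg/L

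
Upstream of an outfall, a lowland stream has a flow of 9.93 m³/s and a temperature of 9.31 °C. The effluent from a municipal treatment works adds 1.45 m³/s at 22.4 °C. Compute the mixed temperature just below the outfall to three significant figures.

Flow-weighted mixing: C = (Q_r C_r + Q_w C_w)/(Q_r + Q_w)
= (9.93×9.31 + 1.45×22.4)/(9.93 + 1.45) = 124.9/11.38 = 10.98 °C.

11.0 °C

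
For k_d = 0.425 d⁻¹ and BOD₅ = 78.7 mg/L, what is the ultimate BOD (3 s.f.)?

BOD₅ = L₀(1 − e^(−5k_d)) ⇒ L₀ = BOD₅ / (1 − e^(−5×0.425))
= 78.7 / (1 − 0.1194) = 78.7 / 0.8806 = 89.37 mg/L.

L₀ ≈ 89.4 mg/L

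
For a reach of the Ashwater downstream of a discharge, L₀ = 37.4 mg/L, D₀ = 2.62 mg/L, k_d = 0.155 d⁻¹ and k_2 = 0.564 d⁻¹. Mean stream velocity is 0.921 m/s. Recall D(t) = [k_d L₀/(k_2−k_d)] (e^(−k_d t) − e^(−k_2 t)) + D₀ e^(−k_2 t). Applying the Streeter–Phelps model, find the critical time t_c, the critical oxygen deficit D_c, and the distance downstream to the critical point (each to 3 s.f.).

With k_2/k_d = 3.639 and 1 − D₀(k_2−k_d)/(k_d L₀) = 0.8151,
t_c = ln(3.639 × 0.8151) / (0.564 − 0.155) = ln(2.966) / 0.4090 = 1.087/0.4090 = 2.658 d.
D_c = (k_d/k_2) L₀ e^(−k_d t_c) = (0.155/0.564) × 37.4 × e^(−0.155×2.658) = 0.2748 × 37.4 × 0.6623 = 6.807 mg/L.
x_c = v t_c = 0.921 m/s × 2.658 d × 86400 s/d = 211500 m ≈ 212 km.

t_c ≈ 2.66 d; D_c ≈ 6.81 mg/L; x_c ≈ 212 km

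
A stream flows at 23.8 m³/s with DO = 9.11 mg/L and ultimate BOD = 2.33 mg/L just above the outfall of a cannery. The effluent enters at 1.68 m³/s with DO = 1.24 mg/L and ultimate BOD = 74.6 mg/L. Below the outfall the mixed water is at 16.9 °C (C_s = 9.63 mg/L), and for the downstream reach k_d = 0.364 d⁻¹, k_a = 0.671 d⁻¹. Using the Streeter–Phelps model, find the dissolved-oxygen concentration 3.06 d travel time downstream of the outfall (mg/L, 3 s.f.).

DO ≈ 7.81 mg/L

Mixed DO = (23.8×9.11 + 1.68×1.24)/(23.8+1.68) = 218.9/25.48 = 8.591 mg/L.
Mixed L₀ = (23.8×2.33 + 1.68×74.6)/(25.48) = 180.8/25.48 = 7.095 mg/L.
Initial deficit D₀ = C_s − DO₀ = 9.63 − 8.591 = 1.039 mg/L.
D(3.06) = [0.364×7.095/(0.671−0.364)](e^(−0.364×3.06) − e^(−0.671×3.06)) + 1.039 e^(−0.671×3.06)
= 8.412 × (0.3283 − 0.1283) + 1.039 × 0.1283 = 1.816 mg/L.
DO = 9.63 − 1.816 = 7.814 mg/L.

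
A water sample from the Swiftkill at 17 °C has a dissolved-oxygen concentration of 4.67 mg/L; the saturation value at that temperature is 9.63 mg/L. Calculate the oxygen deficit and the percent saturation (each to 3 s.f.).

D = C_s − C = 9.63 − 4.67 = 4.96 mg/L.
% saturation = 4.67/9.63 × 100 = 48.5 %.

D ≈ 4.96 mg/L; 48.5 % saturation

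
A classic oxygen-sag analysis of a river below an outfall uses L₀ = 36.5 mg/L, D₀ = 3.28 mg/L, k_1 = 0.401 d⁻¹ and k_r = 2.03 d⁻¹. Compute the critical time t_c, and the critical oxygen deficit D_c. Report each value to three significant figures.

t_c ≈ 0.717 d; D_c ≈ 5.41 mg/L

t_c = [1/(k_r−k_1)] ln[(k_r/k_1)(1 − D₀(k_r−k_1)/(k_1 L₀))]
= [1/(2.03−0.401)] ln[(2.03/0.401)(1 − 3.28×1.629/(0.401×36.5))]
= (1/1.629) ln[5.062 × 0.6349] = 0.6139 × ln(3.214) = 0.6139 × 1.168 = 0.7168 d.
L(t_c) = L₀ e^(−k_1 t_c) = 36.5 × 0.7502 = 27.38 mg/L, and at the critical point k_r D_c = k_1 L, so D_c = (0.401/2.03) × 27.38 = 5.409 mg/L.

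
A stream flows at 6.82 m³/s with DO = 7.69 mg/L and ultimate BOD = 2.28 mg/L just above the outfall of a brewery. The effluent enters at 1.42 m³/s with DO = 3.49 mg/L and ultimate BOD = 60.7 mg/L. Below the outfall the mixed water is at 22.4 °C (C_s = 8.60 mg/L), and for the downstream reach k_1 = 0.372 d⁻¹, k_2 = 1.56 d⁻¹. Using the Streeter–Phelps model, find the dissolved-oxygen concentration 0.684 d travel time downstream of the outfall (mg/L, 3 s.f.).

Mixed DO = (6.82×7.69 + 1.42×3.49)/(6.82+1.42) = 57.40/8.240 = 6.966 mg/L.
Mixed L₀ = (6.82×2.28 + 1.42×60.7)/(8.240) = 101.7/8.240 = 12.35 mg/L.
Initial deficit D₀ = C_s − DO₀ = 8.60 − 6.966 = 1.634 mg/L.
D(0.684) = [0.372×12.35/(1.56−0.372)](e^(−0.372×0.684) − e^(−1.56×0.684)) + 1.634 e^(−1.56×0.684)
= 3.866 × (0.7753 − 0.3440) + 1.634 × 0.3440 = 2.230 mg/L.
DO = 8.60 − 2.230 = 6.370 mg/L.

DO ≈ 6.37 mg/L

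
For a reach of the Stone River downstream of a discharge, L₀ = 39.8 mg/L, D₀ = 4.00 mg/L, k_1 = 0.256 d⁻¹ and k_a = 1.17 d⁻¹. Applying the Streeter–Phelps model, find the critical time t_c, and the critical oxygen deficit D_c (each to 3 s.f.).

t_c ≈ 1.18 d; D_c ≈ 6.44 mg/L

With k_a/k_1 = 4.570 and 1 − D₀(k_a−k_1)/(k_1 L₀) = 0.6412,
t_c = ln(4.570 × 0.6412) / (1.17 − 0.256) = ln(2.930) / 0.9140 = 1.075/0.9140 = 1.176 d.
D_c = (k_1/k_a) L₀ e^(−k_1 t_c) = (0.256/1.17) × 39.8 × e^(−0.256×1.176) = 0.2188 × 39.8 × 0.7400 = 6.444 mg/L.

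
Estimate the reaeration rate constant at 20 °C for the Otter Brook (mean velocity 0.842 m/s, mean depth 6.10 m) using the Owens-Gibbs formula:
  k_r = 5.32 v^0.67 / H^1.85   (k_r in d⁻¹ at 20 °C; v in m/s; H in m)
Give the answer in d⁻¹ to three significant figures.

k_r = 5.32 × 0.842^0.67 / 6.10^1.85 = 5.32 × 0.8912 / 28.37 = 0.1671 d⁻¹.

k_r ≈ 0.167 d⁻¹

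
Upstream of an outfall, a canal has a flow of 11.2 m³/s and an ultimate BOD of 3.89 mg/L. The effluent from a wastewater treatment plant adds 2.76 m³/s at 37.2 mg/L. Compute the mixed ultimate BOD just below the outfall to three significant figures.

10.5 mg/L

Flow-weighted mixing: C = (Q_r C_r + Q_w C_w)/(Q_r + Q_w)
= (11.2×3.89 + 2.76×37.2)/(11.2 + 2.76) = 146.2/13.96 = 10.48 mg/L.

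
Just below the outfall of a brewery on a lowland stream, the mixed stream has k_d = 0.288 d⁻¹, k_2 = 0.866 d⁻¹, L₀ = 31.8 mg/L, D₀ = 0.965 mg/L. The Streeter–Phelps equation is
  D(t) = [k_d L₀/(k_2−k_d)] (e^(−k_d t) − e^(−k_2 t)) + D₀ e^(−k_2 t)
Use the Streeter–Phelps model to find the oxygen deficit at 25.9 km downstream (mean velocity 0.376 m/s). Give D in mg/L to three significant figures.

Travel time t = x/v = 25.9 km / (0.376 m/s) = 25900 m / 0.376 m/s = 68880 s = 0.7973 d.
k_d L₀/(k_2−k_d) = 0.288×31.8/(0.866−0.288) = 9.158/0.5780 = 15.84 mg/L.
e^(−k_d t) = e^(−0.288×0.7973) = 0.7948; e^(−k_2 t) = e^(−0.866×0.7973) = 0.5014.
D = 15.84 × (0.7948 − 0.5014) + 0.965 × 0.5014 = 4.650 + 0.4838 = 5.134 mg/L.

D ≈ 5.13 mg/L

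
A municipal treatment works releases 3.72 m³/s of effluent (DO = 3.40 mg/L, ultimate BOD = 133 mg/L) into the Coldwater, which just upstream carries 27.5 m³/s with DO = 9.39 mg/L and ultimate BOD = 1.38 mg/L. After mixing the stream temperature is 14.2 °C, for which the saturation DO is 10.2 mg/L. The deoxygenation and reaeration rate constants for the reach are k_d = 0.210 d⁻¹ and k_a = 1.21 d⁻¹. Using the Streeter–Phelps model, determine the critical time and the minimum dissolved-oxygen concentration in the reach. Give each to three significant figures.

Mixed DO = (27.5×9.39 + 3.72×3.40)/(27.5+3.72) = 270.9/31.22 = 8.676 mg/L.
Mixed L₀ = (27.5×1.38 + 3.72×133)/(31.22) = 532.7/31.22 = 17.06 mg/L.
Initial deficit D₀ = C_s − DO₀ = 10.2 − 8.676 = 1.524 mg/L.
t_c = (1/1.000) ln[(1.21/0.210)(1 − 1.524×1.000/(0.210×17.06))] = 1.000 × ln(3.312) = 1.197 d.
D_c = (0.210/1.21) × 17.06 × e^(−0.210×1.197) = 0.1736 × 17.06 × 0.7777 = 2.303 mg/L.
Minimum DO = 10.2 − 2.303 = 7.897 mg/L.

t_c ≈ 1.20 d; minimum DO ≈ 7.90 mg/L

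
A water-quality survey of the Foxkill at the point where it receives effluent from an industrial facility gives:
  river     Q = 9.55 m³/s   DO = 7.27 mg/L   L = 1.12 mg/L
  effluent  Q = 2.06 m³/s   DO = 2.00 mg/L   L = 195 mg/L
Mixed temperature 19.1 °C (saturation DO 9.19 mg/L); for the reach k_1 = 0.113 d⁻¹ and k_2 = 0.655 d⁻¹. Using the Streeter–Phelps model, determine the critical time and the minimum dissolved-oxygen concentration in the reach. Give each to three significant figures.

Mixed DO = (9.55×7.27 + 2.06×2.00)/(9.55+2.06) = 73.55/11.61 = 6.335 mg/L.
Mixed L₀ = (9.55×1.12 + 2.06×195)/(11.61) = 412.4/11.61 = 35.52 mg/L.
Initial deficit D₀ = C_s − DO₀ = 9.19 − 6.335 = 2.855 mg/L.
t_c = (1/0.5420) ln[(0.655/0.113)(1 − 2.855×0.5420/(0.113×35.52))] = 1.845 × ln(3.562) = 2.344 d.
D_c = (0.113/0.655) × 35.52 × e^(−0.113×2.344) = 0.1725 × 35.52 × 0.7673 = 4.702 mg/L.
Minimum DO = 9.19 − 4.702 = 4.488 mg/L.

t_c ≈ 2.34 d; minimum DO ≈ 4.49 mg/L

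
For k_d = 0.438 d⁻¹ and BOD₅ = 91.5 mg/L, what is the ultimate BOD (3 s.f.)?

BOD₅ = L₀(1 − e^(−5k_d)) ⇒ L₀ = BOD₅ / (1 − e^(−5×0.438))
= 91.5 / (1 − 0.1119) = 91.5 / 0.8881 = 103.0 mg/L.

L₀ ≈ 103 mg/L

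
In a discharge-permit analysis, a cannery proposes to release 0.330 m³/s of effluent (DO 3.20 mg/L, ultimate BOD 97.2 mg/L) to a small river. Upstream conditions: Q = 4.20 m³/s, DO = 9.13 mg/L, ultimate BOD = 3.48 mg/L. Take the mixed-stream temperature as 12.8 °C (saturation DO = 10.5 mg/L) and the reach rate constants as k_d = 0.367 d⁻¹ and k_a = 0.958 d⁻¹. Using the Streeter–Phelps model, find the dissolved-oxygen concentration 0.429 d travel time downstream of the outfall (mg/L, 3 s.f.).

Mixed DO = (4.20×9.13 + 0.330×3.20)/(4.20+0.330) = 39.40/4.530 = 8.698 mg/L.
Mixed L₀ = (4.20×3.48 + 0.330×97.2)/(4.530) = 46.69/4.530 = 10.31 mg/L.
Initial deficit D₀ = C_s − DO₀ = 10.5 − 8.698 = 1.802 mg/L.
D(0.429) = [0.367×10.31/(0.958−0.367)](e^(−0.367×0.429) − e^(−0.958×0.429)) + 1.802 e^(−0.958×0.429)
= 6.401 × (0.8543 − 0.6630) + 1.802 × 0.6630 = 2.419 mg/L.
DO = 10.5 − 2.419 = 8.081 mg/L.

DO ≈ 8.08 mg/L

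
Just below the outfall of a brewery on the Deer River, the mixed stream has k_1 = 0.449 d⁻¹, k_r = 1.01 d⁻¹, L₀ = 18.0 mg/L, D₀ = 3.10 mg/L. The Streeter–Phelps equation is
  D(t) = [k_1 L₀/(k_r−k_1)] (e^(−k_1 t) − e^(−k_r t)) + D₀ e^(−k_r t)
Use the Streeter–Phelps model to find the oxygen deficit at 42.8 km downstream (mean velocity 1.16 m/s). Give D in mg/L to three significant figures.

D ≈ 4.55 mg/L

Travel time t = x/v = 42.8 km / (1.16 m/s) = 42800 m / 1.16 m/s = 36900 s = 0.4270 d.
k_1 L₀/(k_r−k_1) = 0.449×18.0/(1.01−0.449) = 8.082/0.5610 = 14.41 mg/L.
e^(−k_1 t) = e^(−0.449×0.4270) = 0.8255; e^(−k_r t) = e^(−1.01×0.4270) = 0.6497.
D = 14.41 × (0.8255 − 0.6497) + 3.10 × 0.6497 = 2.534 + 2.014 = 4.548 mg/L.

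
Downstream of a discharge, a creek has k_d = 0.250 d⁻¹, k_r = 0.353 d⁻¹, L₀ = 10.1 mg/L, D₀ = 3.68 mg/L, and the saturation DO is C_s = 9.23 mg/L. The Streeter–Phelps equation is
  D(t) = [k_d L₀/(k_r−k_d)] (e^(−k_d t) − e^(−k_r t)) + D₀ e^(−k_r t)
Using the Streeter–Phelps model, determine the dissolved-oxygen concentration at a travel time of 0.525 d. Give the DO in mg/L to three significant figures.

k_d L₀/(k_r−k_d) = 0.250×10.1/(0.353−0.250) = 2.525/0.1030 = 24.51 mg/L.
e^(−k_d t) = e^(−0.250×0.5250) = 0.8770; e^(−k_r t) = e^(−0.353×0.5250) = 0.8308.
D = 24.51 × (0.8770 − 0.8308) + 3.68 × 0.8308 = 1.132 + 3.057 = 4.189 mg/L.
DO = C_s − D = 9.23 − 4.189 = 5.041 mg/L.

DO ≈ 5.04 mg/L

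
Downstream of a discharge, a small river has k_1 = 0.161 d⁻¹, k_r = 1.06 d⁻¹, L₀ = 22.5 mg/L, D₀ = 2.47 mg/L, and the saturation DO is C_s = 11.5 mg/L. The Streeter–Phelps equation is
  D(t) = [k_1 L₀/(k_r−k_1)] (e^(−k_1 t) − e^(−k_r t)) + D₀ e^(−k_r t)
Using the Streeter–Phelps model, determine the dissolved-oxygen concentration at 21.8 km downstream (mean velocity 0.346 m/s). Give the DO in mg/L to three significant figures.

DO ≈ 8.64 mg/L

Travel time t = x/v = 21.8 km / (0.346 m/s) = 21800 m / 0.346 m/s = 63010 s = 0.7292 d.
k_1 L₀/(k_r−k_1) = 0.161×22.5/(1.06−0.161) = 3.623/0.8990 = 4.029 mg/L.
e^(−k_1 t) = e^(−0.161×0.7292) = 0.8892; e^(−k_r t) = e^(−1.06×0.7292) = 0.4616.
D = 4.029 × (0.8892 − 0.4616) + 2.47 × 0.4616 = 1.723 + 1.140 = 2.863 mg/L.
DO = C_s − D = 11.5 − 2.863 = 8.637 mg/L.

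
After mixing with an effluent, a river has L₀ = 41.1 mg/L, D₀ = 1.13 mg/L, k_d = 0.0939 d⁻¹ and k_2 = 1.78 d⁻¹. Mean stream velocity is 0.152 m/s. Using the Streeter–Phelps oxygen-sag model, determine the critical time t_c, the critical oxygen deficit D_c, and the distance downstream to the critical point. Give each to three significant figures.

With k_2/k_d = 18.96 and 1 − D₀(k_2−k_d)/(k_d L₀) = 0.5063,
t_c = ln(18.96 × 0.5063) / (1.78 − 0.0939) = ln(9.598) / 1.686 = 2.262/1.686 = 1.341 d.
D_c = (k_d/k_2) L₀ e^(−k_d t_c) = (0.0939/1.78) × 41.1 × e^(−0.0939×1.341) = 0.05275 × 41.1 × 0.8817 = 1.912 mg/L.
x_c = v t_c = 0.152 m/s × 1.341 d × 86400 s/d = 17610 m ≈ 17.6 km.

t_c ≈ 1.34 d; D_c ≈ 1.91 mg/L; x_c ≈ 17.6 km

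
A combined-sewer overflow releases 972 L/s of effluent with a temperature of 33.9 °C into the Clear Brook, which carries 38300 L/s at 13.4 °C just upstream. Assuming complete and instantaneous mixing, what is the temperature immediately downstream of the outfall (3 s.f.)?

Flow-weighted mixing: C = (Q_r C_r + Q_w C_w)/(Q_r + Q_w)
= (38300×13.4 + 972×33.9)/(38300 + 972) = 546200/39270 = 13.91 °C.

13.9 °C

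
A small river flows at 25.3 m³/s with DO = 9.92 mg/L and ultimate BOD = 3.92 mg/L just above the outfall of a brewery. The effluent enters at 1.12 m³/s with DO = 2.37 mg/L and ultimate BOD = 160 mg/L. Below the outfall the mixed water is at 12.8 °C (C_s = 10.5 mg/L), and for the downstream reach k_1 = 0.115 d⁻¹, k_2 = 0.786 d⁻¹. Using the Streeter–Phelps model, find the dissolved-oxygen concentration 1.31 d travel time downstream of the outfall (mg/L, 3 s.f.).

Mixed DO = (25.3×9.92 + 1.12×2.37)/(25.3+1.12) = 253.6/26.42 = 9.600 mg/L.
Mixed L₀ = (25.3×3.92 + 1.12×160)/(26.42) = 278.4/26.42 = 10.54 mg/L.
Initial deficit D₀ = C_s − DO₀ = 10.5 − 9.600 = 0.9001 mg/L.
D(1.31) = [0.115×10.54/(0.786−0.115)](e^(−0.115×1.31) − e^(−0.786×1.31)) + 0.9001 e^(−0.786×1.31)
= 1.806 × (0.8601 − 0.3571) + 0.9001 × 0.3571 = 1.230 mg/L.
DO = 10.5 − 1.230 = 9.270 mg/L.

DO ≈ 9.27 mg/L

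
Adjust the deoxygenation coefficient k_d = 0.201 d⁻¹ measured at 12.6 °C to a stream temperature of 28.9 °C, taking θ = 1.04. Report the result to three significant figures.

k_d ≈ 0.381 d⁻¹

k_d(T₂) = k_d(T₁) · θ^(T₂−T₁) = 0.201 × 1.04^(28.9−12.6)
= 0.201 × 1.04^16.3 = 0.201 × 1.895 = 0.3809 d⁻¹.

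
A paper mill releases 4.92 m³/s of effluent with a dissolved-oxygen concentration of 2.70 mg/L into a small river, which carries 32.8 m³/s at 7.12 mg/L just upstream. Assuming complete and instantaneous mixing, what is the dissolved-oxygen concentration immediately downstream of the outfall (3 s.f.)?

6.54 mg/L

Flow-weighted mixing: C = (Q_r C_r + Q_w C_w)/(Q_r + Q_w)
= (32.8×7.12 + 4.92×2.70)/(32.8 + 4.92) = 246.8/37.72 = 6.543 mg/L.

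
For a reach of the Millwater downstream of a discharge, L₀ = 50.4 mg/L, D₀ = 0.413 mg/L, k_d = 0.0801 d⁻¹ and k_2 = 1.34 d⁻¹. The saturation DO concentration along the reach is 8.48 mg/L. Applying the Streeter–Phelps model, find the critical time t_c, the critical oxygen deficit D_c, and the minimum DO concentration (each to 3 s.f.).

With k_2/k_d = 16.73 and 1 − D₀(k_2−k_d)/(k_d L₀) = 0.8711,
t_c = ln(16.73 × 0.8711) / (1.34 − 0.0801) = ln(14.57) / 1.260 = 2.679/1.260 = 2.126 d.
D_c = (k_d/k_2) L₀ e^(−k_d t_c) = (0.0801/1.34) × 50.4 × e^(−0.0801×2.126) = 0.05978 × 50.4 × 0.8434 = 2.541 mg/L.
Minimum DO = C_s − D_c = 8.48 − 2.541 = 5.939 mg/L.

t_c ≈ 2.13 d; D_c ≈ 2.54 mg/L; min DO ≈ 5.94 mg/L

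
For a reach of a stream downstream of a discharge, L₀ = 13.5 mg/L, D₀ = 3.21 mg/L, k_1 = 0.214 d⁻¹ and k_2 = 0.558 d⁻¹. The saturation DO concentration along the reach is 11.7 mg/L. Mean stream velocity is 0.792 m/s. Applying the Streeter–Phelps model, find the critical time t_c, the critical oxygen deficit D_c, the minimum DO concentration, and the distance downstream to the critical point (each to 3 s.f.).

t_c ≈ 1.39 d; D_c ≈ 3.85 mg/L; min DO ≈ 7.85 mg/L; x_c ≈ 94.8 km

t_c = [1/(k_2−k_1)] ln[(k_2/k_1)(1 − D₀(k_2−k_1)/(k_1 L₀))]
= [1/(0.558−0.214)] ln[(0.558/0.214)(1 − 3.21×0.3440/(0.214×13.5))]
= (1/0.3440) ln[2.607 × 0.6178] = 2.907 × ln(1.611) = 2.907 × 0.4768 = 1.386 d.
D_c = (k_1/k_2) L₀ e^(−k_1 t_c) = (0.214/0.558) × 13.5 × e^(−0.214×1.386) = 0.3835 × 13.5 × 0.7434 = 3.849 mg/L.
Minimum DO = C_s − D_c = 11.7 − 3.849 = 7.851 mg/L.
x_c = v t_c = 0.792 m/s × 1.386 d × 86400 s/d = 94840 m ≈ 94.8 km.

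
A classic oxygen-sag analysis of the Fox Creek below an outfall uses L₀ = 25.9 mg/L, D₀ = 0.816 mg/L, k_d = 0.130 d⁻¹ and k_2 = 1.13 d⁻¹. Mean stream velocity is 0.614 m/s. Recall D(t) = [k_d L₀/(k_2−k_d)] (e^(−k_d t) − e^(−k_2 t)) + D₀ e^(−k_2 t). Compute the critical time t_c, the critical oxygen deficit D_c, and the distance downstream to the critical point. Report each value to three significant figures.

t_c = [1/(k_2−k_d)] ln[(k_2/k_d)(1 − D₀(k_2−k_d)/(k_d L₀))]
= [1/(1.13−0.130)] ln[(1.13/0.130)(1 − 0.816×1.000/(0.130×25.9))]
= (1/1.000) ln[8.692 × 0.7576] = 1.000 × ln(6.586) = 1.000 × 1.885 = 1.885 d.
L(t_c) = L₀ e^(−k_d t_c) = 25.9 × 0.7827 = 20.27 mg/L, and at the critical point k_2 D_c = k_d L, so D_c = (0.130/1.13) × 20.27 = 2.332 mg/L.
x_c = v t_c = 0.614 m/s × 1.885 d × 86400 s/d = 99990 m ≈ 100 km.

t_c ≈ 1.88 d; D_c ≈ 2.33 mg/L; x_c ≈ 100 km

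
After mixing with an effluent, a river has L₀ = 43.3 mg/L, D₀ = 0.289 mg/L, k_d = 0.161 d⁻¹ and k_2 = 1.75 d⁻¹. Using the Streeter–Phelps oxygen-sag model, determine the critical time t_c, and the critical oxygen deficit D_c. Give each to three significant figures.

t_c = [1/(k_2−k_d)] ln[(k_2/k_d)(1 − D₀(k_2−k_d)/(k_d L₀))]
= [1/(1.75−0.161)] ln[(1.75/0.161)(1 − 0.289×1.589/(0.161×43.3))]
= (1/1.589) ln[10.87 × 0.9341] = 0.6293 × ln(10.15) = 0.6293 × 2.318 = 1.459 d.
D_c = (k_d/k_2) L₀ e^(−k_d t_c) = (0.161/1.75) × 43.3 × e^(−0.161×1.459) = 0.09200 × 43.3 × 0.7907 = 3.150 mg/L.

t_c ≈ 1.46 d; D_c ≈ 3.15 mg/L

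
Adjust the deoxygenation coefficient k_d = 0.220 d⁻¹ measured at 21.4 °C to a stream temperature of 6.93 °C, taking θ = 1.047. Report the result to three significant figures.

k_d(T₂) = k_d(T₁) · θ^(T₂−T₁) = 0.220 × 1.047^(6.93−21.4)
= 0.220 × 1.047^-14.5 = 0.220 × 0.5145 = 0.1132 d⁻¹.

k_d ≈ 0.113 d⁻¹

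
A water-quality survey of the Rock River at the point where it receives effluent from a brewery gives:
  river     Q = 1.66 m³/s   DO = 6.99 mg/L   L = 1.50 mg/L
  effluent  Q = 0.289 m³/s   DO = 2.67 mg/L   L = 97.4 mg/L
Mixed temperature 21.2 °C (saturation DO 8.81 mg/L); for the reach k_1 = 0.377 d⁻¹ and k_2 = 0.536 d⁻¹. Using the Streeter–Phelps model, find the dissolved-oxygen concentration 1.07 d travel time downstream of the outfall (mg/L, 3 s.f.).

Mixed DO = (1.66×6.99 + 0.289×2.67)/(1.66+0.289) = 12.38/1.949 = 6.349 mg/L.
Mixed L₀ = (1.66×1.50 + 0.289×97.4)/(1.949) = 30.64/1.949 = 15.72 mg/L.
Initial deficit D₀ = C_s − DO₀ = 8.81 − 6.349 = 2.461 mg/L.
D(1.07) = [0.377×15.72/(0.536−0.377)](e^(−0.377×1.07) − e^(−0.536×1.07)) + 2.461 e^(−0.536×1.07)
= 37.27 × (0.6681 − 0.5635) + 2.461 × 0.5635 = 5.282 mg/L.
DO = 8.81 − 5.282 = 3.528 mg/L.

DO ≈ 3.53 mg/L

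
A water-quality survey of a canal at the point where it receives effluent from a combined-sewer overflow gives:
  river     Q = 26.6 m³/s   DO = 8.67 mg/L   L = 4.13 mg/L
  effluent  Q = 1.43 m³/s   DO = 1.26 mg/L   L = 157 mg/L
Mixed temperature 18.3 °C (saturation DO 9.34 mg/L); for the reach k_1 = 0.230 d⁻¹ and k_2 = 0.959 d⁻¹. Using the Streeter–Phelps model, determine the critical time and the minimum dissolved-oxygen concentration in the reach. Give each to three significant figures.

Mixed DO = (26.6×8.67 + 1.43×1.26)/(26.6+1.43) = 232.4/28.03 = 8.292 mg/L.
Mixed L₀ = (26.6×4.13 + 1.43×157)/(28.03) = 334.4/28.03 = 11.93 mg/L.
Initial deficit D₀ = C_s − DO₀ = 9.34 − 8.292 = 1.048 mg/L.
t_c = (1/0.7290) ln[(0.959/0.230)(1 − 1.048×0.7290/(0.230×11.93))] = 1.372 × ln(3.008) = 1.511 d.
D_c = (0.230/0.959) × 11.93 × e^(−0.230×1.511) = 0.2398 × 11.93 × 0.7064 = 2.021 mg/L.
Minimum DO = 9.34 − 2.021 = 7.319 mg/L.

t_c ≈ 1.51 d; minimum DO ≈ 7.32 mg/L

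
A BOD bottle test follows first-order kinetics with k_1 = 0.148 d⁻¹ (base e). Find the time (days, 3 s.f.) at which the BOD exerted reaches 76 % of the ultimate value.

t ≈ 9.64 d

y/L₀ = 1 − e^(−k_1 t) = 0.76 ⇒ e^(−k_1 t) = 0.240
t = −ln(0.240) / 0.148 = 1.427 / 0.148 = 9.643 d.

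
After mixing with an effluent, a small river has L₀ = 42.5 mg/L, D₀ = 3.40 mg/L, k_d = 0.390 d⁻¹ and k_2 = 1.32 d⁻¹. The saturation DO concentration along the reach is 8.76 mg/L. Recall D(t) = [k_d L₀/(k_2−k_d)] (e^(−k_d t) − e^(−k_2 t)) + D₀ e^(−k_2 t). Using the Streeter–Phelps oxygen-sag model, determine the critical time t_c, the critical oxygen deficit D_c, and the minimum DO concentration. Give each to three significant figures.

At the critical point dD/dt = 0, so k_d L₀ e^(−k_d t) = k_2 D. Substituting D(t) from the Streeter–Phelps equation and solving for t gives
t_c = ln[(k_2/k_d)(1 − D₀(k_2−k_d)/(k_d L₀))] / (k_2−k_d).
Here k_2−k_d = 0.9300 d⁻¹ and 1 − D₀(k_2−k_d)/(k_d L₀) = 1 − 3.40×0.9300/(0.390×42.5) = 0.8092, so
t_c = ln(3.385 × 0.8092) / 0.9300 = 1.008 / 0.9300 = 1.083 d.
D_c = (k_d/k_2) L₀ e^(−k_d t_c) = (0.390/1.32) × 42.5 × e^(−0.390×1.083) = 0.2955 × 42.5 × 0.6554 = 8.230 mg/L.
Minimum DO = C_s − D_c = 8.76 − 8.230 = 0.5304 mg/L.

t_c ≈ 1.08 d; D_c ≈ 8.23 mg/L; min DO ≈ 0.530 mg/L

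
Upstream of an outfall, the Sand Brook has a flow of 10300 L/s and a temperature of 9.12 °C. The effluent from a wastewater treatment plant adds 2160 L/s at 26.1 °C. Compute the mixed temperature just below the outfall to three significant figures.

Flow-weighted mixing: C = (Q_r C_r + Q_w C_w)/(Q_r + Q_w)
= (10300×9.12 + 2160×26.1)/(10300 + 2160) = 150300/12460 = 12.06 °C.

12.1 °C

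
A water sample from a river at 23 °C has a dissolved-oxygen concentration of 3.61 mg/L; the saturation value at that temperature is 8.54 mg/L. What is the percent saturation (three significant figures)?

% saturation = C/C_s × 100 = 3.61/8.54 × 100 = 42.3 %.

42.3 % saturation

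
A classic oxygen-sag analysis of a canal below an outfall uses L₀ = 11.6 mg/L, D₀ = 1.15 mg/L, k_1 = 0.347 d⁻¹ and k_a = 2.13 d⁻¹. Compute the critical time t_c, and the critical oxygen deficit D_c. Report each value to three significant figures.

With k_a/k_1 = 6.138 and 1 − D₀(k_a−k_1)/(k_1 L₀) = 0.4906,
t_c = ln(6.138 × 0.4906) / (2.13 − 0.347) = ln(3.011) / 1.783 = 1.102/1.783 = 0.6183 d.
L(t_c) = L₀ e^(−k_1 t_c) = 11.6 × 0.8069 = 9.360 mg/L, and at the critical point k_a D_c = k_1 L, so D_c = (0.347/2.13) × 9.360 = 1.525 mg/L.

t_c ≈ 0.618 d; D_c ≈ 1.52 mg/L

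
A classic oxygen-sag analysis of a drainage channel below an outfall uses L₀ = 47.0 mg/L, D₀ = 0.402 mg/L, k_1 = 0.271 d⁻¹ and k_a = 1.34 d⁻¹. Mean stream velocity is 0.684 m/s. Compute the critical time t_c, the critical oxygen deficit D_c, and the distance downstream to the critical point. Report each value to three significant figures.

t_c ≈ 1.46 d; D_c ≈ 6.39 mg/L; x_c ≈ 86.5 km

With k_a/k_1 = 4.945 and 1 − D₀(k_a−k_1)/(k_1 L₀) = 0.9663,
t_c = ln(4.945 × 0.9663) / (1.34 − 0.271) = ln(4.778) / 1.069 = 1.564/1.069 = 1.463 d.
L(t_c) = L₀ e^(−k_1 t_c) = 47.0 × 0.6727 = 31.62 mg/L, and at the critical point k_a D_c = k_1 L, so D_c = (0.271/1.34) × 31.62 = 6.394 mg/L.
x_c = v t_c = 0.684 m/s × 1.463 d × 86400 s/d = 86460 m ≈ 86.5 km.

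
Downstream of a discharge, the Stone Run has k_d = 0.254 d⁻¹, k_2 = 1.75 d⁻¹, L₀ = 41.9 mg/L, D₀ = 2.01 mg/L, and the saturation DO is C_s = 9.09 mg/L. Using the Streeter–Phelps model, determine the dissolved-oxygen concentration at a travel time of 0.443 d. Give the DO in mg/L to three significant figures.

k_d L₀/(k_2−k_d) = 0.254×41.9/(1.75−0.254) = 10.64/1.496 = 7.114 mg/L.
e^(−k_d t) = e^(−0.254×0.4430) = 0.8936; e^(−k_2 t) = e^(−1.75×0.4430) = 0.4606.
D = 7.114 × (0.8936 − 0.4606) + 2.01 × 0.4606 = 3.080 + 0.9258 = 4.006 mg/L.
DO = C_s − D = 9.09 − 4.006 = 5.084 mg/L.

DO ≈ 5.08 mg/L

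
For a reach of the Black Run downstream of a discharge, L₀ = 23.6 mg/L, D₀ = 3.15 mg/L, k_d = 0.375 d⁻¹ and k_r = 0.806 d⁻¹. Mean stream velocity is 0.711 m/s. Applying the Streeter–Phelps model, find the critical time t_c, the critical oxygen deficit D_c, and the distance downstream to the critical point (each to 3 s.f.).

t_c ≈ 1.39 d; D_c ≈ 6.52 mg/L; x_c ≈ 85.3 km

With k_r/k_d = 2.149 and 1 − D₀(k_r−k_d)/(k_d L₀) = 0.8466,
t_c = ln(2.149 × 0.8466) / (0.806 − 0.375) = ln(1.820) / 0.4310 = 0.5986/0.4310 = 1.389 d.
L(t_c) = L₀ e^(−k_d t_c) = 23.6 × 0.5940 = 14.02 mg/L, and at the critical point k_r D_c = k_d L, so D_c = (0.375/0.806) × 14.02 = 6.522 mg/L.
x_c = v t_c = 0.711 m/s × 1.389 d × 86400 s/d = 85320 m ≈ 85.3 km.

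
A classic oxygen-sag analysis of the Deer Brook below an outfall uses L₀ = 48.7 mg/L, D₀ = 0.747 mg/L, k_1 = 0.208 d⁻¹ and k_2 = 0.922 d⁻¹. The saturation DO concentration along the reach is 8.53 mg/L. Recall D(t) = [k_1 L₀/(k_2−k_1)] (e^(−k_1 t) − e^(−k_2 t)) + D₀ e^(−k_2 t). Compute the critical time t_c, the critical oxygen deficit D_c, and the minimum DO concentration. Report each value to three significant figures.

t_c = [1/(k_2−k_1)] ln[(k_2/k_1)(1 − D₀(k_2−k_1)/(k_1 L₀))]
= [1/(0.922−0.208)] ln[(0.922/0.208)(1 − 0.747×0.7140/(0.208×48.7))]
= (1/0.7140) ln[4.433 × 0.9473] = 1.401 × ln(4.199) = 1.401 × 1.435 = 2.010 d.
L(t_c) = L₀ e^(−k_1 t_c) = 48.7 × 0.6584 = 32.06 mg/L, and at the critical point k_2 D_c = k_1 L, so D_c = (0.208/0.922) × 32.06 = 7.233 mg/L.
Minimum DO = C_s − D_c = 8.53 − 7.233 = 1.297 mg/L.

t_c ≈ 2.01 d; D_c ≈ 7.23 mg/L; min DO ≈ 1.30 mg/L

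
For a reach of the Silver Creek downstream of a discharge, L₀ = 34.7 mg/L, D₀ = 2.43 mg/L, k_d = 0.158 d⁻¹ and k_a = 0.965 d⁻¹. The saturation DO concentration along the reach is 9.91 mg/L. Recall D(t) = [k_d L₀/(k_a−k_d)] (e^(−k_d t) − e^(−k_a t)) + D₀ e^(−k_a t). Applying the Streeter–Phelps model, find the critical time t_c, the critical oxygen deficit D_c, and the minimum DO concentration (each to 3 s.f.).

With k_a/k_d = 6.108 and 1 − D₀(k_a−k_d)/(k_d L₀) = 0.6423,
t_c = ln(6.108 × 0.6423) / (0.965 − 0.158) = ln(3.923) / 0.8070 = 1.367/0.8070 = 1.694 d.
L(t_c) = L₀ e^(−k_d t_c) = 34.7 × 0.7652 = 26.55 mg/L, and at the critical point k_a D_c = k_d L, so D_c = (0.158/0.965) × 26.55 = 4.347 mg/L.
Minimum DO = C_s − D_c = 9.91 − 4.347 = 5.563 mg/L.

t_c ≈ 1.69 d; D_c ≈ 4.35 mg/L; min DO ≈ 5.56 mg/L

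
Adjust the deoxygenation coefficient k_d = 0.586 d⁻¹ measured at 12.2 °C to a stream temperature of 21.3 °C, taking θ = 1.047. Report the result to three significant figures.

k_d(T₂) = k_d(T₁) · θ^(T₂−T₁) = 0.586 × 1.047^(21.3−12.2)
= 0.586 × 1.047^9.10 = 0.586 × 1.519 = 0.8900 d⁻¹.

k_d ≈ 0.890 d⁻¹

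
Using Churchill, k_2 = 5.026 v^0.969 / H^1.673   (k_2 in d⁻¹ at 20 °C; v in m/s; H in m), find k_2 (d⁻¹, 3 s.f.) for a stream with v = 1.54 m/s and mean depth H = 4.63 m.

k_2 ≈ 0.588 d⁻¹

k_2 = 5.026 × 1.54^0.969 / 4.63^1.673 = 5.026 × 1.520 / 12.99 = 0.5880 d⁻¹.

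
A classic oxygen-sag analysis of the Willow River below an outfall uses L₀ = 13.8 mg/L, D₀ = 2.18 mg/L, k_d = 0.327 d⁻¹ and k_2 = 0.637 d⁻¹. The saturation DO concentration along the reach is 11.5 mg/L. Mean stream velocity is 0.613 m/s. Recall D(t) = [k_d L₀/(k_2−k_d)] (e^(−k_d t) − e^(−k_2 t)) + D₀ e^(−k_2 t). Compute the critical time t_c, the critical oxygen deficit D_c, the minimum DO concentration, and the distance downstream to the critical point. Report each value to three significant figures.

t_c ≈ 1.63 d; D_c ≈ 4.16 mg/L; min DO ≈ 7.34 mg/L; x_c ≈ 86.2 km

At the critical point dD/dt = 0, so k_d L₀ e^(−k_d t) = k_2 D. Substituting D(t) from the Streeter–Phelps equation and solving for t gives
t_c = ln[(k_2/k_d)(1 − D₀(k_2−k_d)/(k_d L₀))] / (k_2−k_d).
Here k_2−k_d = 0.3100 d⁻¹ and 1 − D₀(k_2−k_d)/(k_d L₀) = 1 − 2.18×0.3100/(0.327×13.8) = 0.8502, so
t_c = ln(1.948 × 0.8502) / 0.3100 = 0.5046 / 0.3100 = 1.628 d.
D_c = (k_d/k_2) L₀ e^(−k_d t_c) = (0.327/0.637) × 13.8 × e^(−0.327×1.628) = 0.5133 × 13.8 × 0.5873 = 4.160 mg/L.
Minimum DO = C_s − D_c = 11.5 − 4.160 = 7.340 mg/L.
x_c = v t_c = 0.613 m/s × 1.628 d × 86400 s/d = 86210 m ≈ 86.2 km.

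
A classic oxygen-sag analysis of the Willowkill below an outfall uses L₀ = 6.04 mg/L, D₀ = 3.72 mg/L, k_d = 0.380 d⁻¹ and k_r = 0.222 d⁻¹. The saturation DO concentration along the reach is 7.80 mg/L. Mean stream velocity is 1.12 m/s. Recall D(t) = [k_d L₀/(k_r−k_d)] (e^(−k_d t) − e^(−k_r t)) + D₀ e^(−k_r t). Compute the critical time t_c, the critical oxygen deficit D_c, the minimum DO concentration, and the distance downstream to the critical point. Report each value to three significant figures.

t_c = [1/(k_r−k_d)] ln[(k_r/k_d)(1 − D₀(k_r−k_d)/(k_d L₀))]
= [1/(0.222−0.380)] ln[(0.222/0.380)(1 − 3.72×-0.1580/(0.380×6.04))]
= (1/-0.1580) ln[0.5842 × 1.256] = -6.329 × ln(0.7338) = -6.329 × -0.3095 = 1.959 d.
D_c = (k_d/k_r) L₀ e^(−k_d t_c) = (0.380/0.222) × 6.04 × e^(−0.380×1.959) = 1.712 × 6.04 × 0.4750 = 4.911 mg/L.
Minimum DO = C_s − D_c = 7.80 − 4.911 = 2.889 mg/L.
x_c = v t_c = 1.12 m/s × 1.959 d × 86400 s/d = 189600 m ≈ 190 km.

t_c ≈ 1.96 d; D_c ≈ 4.91 mg/L; min DO ≈ 2.89 mg/L; x_c ≈ 190 km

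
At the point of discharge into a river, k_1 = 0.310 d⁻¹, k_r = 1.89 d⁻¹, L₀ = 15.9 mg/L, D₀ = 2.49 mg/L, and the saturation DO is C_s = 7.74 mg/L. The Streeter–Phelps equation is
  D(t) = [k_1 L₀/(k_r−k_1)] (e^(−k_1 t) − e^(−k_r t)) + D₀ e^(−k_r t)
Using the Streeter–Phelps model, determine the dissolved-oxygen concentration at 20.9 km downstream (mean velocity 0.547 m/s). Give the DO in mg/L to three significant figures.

Travel time t = x/v = 20.9 km / (0.547 m/s) = 20900 m / 0.547 m/s = 38210 s = 0.4422 d.
k_1 L₀/(k_r−k_1) = 0.310×15.9/(1.89−0.310) = 4.929/1.580 = 3.120 mg/L.
e^(−k_1 t) = e^(−0.310×0.4422) = 0.8719; e^(−k_r t) = e^(−1.89×0.4422) = 0.4335.
D = 3.120 × (0.8719 − 0.4335) + 2.49 × 0.4335 = 1.368 + 1.079 = 2.447 mg/L.
DO = C_s − D = 7.74 − 2.447 = 5.293 mg/L.

DO ≈ 5.29 mg/L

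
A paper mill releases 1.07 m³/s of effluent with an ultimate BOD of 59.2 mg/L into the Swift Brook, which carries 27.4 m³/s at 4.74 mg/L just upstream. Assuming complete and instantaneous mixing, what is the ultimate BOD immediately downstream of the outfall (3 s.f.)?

Flow-weighted mixing: C = (Q_r C_r + Q_w C_w)/(Q_r + Q_w)
= (27.4×4.74 + 1.07×59.2)/(27.4 + 1.07) = 193.2/28.47 = 6.787 mg/L.

6.79 mg/L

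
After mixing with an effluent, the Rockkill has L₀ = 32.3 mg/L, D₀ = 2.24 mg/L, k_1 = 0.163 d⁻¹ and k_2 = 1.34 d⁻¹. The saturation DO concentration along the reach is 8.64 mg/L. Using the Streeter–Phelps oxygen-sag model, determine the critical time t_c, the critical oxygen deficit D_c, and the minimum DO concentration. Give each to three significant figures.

At the critical point dD/dt = 0, so k_1 L₀ e^(−k_1 t) = k_2 D. Substituting D(t) from the Streeter–Phelps equation and solving for t gives
t_c = ln[(k_2/k_1)(1 − D₀(k_2−k_1)/(k_1 L₀))] / (k_2−k_1).
Here k_2−k_1 = 1.177 d⁻¹ and 1 − D₀(k_2−k_1)/(k_1 L₀) = 1 − 2.24×1.177/(0.163×32.3) = 0.4992, so
t_c = ln(8.221 × 0.4992) / 1.177 = 1.412 / 1.177 = 1.200 d.
L(t_c) = L₀ e^(−k_1 t_c) = 32.3 × 0.8224 = 26.56 mg/L, and at the critical point k_2 D_c = k_1 L, so D_c = (0.163/1.34) × 26.56 = 3.231 mg/L.
Minimum DO = C_s − D_c = 8.64 − 3.231 = 5.409 mg/L.

t_c ≈ 1.20 d; D_c ≈ 3.23 mg/L; min DO ≈ 5.41 mg/L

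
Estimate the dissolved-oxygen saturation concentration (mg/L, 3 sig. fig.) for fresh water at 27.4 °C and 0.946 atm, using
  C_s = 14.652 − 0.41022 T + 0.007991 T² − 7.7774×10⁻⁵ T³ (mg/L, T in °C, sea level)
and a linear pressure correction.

At sea level: C_s = 14.652 − 0.41022×27.4 + 0.007991×27.4² − 7.7774×10⁻⁵×27.4³ = 7.811 mg/L.
Pressure correction: C_s' = 7.811 × 0.946 = 7.390 mg/L.

C_s ≈ 7.39 mg/L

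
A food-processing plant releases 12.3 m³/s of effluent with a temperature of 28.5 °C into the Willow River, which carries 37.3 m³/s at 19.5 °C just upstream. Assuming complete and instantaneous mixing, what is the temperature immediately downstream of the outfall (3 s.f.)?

21.7 °C

Flow-weighted mixing: C = (Q_r C_r + Q_w C_w)/(Q_r + Q_w)
= (37.3×19.5 + 12.3×28.5)/(37.3 + 12.3) = 1078/49.60 = 21.73 °C.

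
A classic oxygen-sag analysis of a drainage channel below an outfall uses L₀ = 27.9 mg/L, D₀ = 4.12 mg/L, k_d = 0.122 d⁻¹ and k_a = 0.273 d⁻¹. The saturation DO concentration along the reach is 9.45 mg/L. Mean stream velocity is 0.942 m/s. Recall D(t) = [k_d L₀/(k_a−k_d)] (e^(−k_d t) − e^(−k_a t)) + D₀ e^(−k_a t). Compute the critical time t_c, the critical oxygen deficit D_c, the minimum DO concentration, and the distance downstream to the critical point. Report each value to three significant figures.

t_c ≈ 4.00 d; D_c ≈ 7.66 mg/L; min DO ≈ 1.79 mg/L; x_c ≈ 325 km

With k_a/k_d = 2.238 and 1 − D₀(k_a−k_d)/(k_d L₀) = 0.8172,
t_c = ln(2.238 × 0.8172) / (0.273 − 0.122) = ln(1.829) / 0.1510 = 0.6036/0.1510 = 3.997 d.
L(t_c) = L₀ e^(−k_d t_c) = 27.9 × 0.6140 = 17.13 mg/L, and at the critical point k_a D_c = k_d L, so D_c = (0.122/0.273) × 17.13 = 7.656 mg/L.
Minimum DO = C_s − D_c = 9.45 − 7.656 = 1.794 mg/L.
x_c = v t_c = 0.942 m/s × 3.997 d × 86400 s/d = 325300 m ≈ 325 km.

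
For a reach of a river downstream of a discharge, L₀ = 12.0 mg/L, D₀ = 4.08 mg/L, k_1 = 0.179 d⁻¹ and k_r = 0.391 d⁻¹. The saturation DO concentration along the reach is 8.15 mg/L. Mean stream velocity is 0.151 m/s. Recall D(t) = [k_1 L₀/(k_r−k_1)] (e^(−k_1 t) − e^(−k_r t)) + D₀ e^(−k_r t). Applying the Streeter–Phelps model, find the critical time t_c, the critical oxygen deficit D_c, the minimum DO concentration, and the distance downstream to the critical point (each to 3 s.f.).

At the critical point dD/dt = 0, so k_1 L₀ e^(−k_1 t) = k_r D. Substituting D(t) from the Streeter–Phelps equation and solving for t gives
t_c = ln[(k_r/k_1)(1 − D₀(k_r−k_1)/(k_1 L₀))] / (k_r−k_1).
Here k_r−k_1 = 0.2120 d⁻¹ and 1 − D₀(k_r−k_1)/(k_1 L₀) = 1 − 4.08×0.2120/(0.179×12.0) = 0.5973, so
t_c = ln(2.184 × 0.5973) / 0.2120 = 0.2660 / 0.2120 = 1.255 d.
L(t_c) = L₀ e^(−k_1 t_c) = 12.0 × 0.7988 = 9.586 mg/L, and at the critical point k_r D_c = k_1 L, so D_c = (0.179/0.391) × 9.586 = 4.388 mg/L.
Minimum DO = C_s − D_c = 8.15 − 4.388 = 3.762 mg/L.
x_c = v t_c = 0.151 m/s × 1.255 d × 86400 s/d = 16370 m ≈ 16.4 km.

t_c ≈ 1.25 d; D_c ≈ 4.39 mg/L; min DO ≈ 3.76 mg/L; x_c ≈ 16.4 km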